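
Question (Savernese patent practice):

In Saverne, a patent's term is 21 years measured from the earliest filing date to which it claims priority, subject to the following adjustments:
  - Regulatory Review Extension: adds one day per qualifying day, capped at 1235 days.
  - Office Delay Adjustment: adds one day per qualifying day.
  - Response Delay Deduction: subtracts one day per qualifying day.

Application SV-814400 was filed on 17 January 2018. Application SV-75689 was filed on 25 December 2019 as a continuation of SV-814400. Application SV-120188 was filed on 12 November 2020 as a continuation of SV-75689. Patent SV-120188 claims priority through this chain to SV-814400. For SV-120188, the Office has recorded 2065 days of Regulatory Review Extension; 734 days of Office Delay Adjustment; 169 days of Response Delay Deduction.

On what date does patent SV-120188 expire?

Earliest priority filing: 17 January 2018.
Base term: 17 January 2018 + 21 years → 17 January 2039.
Regulatory Review Extension: 2065 days claimed exceeds the 1235-day cap, so +1235 days → 5 June 2042.
Office Delay Adjustment: +734 days → 8 June 2044.
Response Delay Deduction: −169 days → 22 December 2043.

December 22, 2043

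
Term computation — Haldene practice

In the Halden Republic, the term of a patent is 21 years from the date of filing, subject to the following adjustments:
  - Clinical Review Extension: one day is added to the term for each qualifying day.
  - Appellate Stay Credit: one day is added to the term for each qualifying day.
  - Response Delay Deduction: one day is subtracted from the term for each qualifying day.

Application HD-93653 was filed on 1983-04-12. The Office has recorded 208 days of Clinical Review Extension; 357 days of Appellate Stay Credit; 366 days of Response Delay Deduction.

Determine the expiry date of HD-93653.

2004-10-28

Base term: filing date + 21 years → 12 April 2004.
Clinical Review Extension: +208 days → 6 November 2004.
Appellate Stay Credit: +357 days → 29 October 2005.
Response Delay Deduction: −366 days → 28 October 2004.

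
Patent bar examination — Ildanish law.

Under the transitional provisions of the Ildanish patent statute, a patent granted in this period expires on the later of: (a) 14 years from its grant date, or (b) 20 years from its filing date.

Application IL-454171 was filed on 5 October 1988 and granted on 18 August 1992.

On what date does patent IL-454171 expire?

(a) grant + 14 years → 18 August 2006.
(b) filing + 20 years → 5 October 2008.
Later of the two: 5 October 2008.

October 5, 2008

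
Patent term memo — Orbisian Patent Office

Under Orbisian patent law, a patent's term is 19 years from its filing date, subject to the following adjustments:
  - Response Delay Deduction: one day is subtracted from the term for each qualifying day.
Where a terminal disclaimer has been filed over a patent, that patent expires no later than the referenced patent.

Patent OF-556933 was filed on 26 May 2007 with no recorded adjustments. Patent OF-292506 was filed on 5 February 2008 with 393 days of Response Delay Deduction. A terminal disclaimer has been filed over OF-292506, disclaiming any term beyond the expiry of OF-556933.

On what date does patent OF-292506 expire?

Natural term of OF-292506:
  Base: filing + 19 years → 5 February 2027.
  Response Delay Deduction: −393 days → 8 January 2026.
Expiry of referenced patent OF-556933:
  Base: filing + 19 years → 26 May 2026.
Terminal disclaimer: OF-292506 expires on the earlier of 8 January 2026 and 26 May 2026.

January 8, 2026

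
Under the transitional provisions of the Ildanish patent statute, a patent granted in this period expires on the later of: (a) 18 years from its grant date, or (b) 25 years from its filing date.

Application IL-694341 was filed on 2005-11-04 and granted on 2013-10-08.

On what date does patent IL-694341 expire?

(a) grant + 18 years → 8 October 2031.
(b) filing + 25 years → 4 November 2030.
Later of the two: 8 October 2031.

October 8, 2031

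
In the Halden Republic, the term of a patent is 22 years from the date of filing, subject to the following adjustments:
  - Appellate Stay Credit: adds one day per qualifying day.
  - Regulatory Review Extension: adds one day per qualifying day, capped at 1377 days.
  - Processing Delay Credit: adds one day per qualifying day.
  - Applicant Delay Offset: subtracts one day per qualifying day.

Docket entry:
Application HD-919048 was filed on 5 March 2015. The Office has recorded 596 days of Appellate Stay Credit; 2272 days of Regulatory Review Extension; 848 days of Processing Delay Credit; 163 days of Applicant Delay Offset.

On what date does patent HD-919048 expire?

June 14, 2044

Base term: filing date + 22 years → 5 March 2037.
Appellate Stay Credit: +596 days → 22 October 2038.
Regulatory Review Extension: 2272 days claimed exceeds the 1377-day cap, so +1377 days → 30 July 2042.
Processing Delay Credit: +848 days → 24 November 2044.
Applicant Delay Offset: −163 days → 14 June 2044.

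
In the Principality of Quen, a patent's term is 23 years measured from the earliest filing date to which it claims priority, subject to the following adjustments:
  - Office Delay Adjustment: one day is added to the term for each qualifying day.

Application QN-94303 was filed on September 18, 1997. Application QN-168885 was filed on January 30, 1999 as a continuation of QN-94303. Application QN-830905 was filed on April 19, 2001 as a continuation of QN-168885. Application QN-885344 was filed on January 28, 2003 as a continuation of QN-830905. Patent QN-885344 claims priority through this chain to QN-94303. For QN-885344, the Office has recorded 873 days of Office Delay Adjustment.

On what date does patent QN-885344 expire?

Earliest priority filing: 18 September 1997.
Base term: 18 September 1997 + 23 years → 18 September 2020.
Office Delay Adjustment: +873 days → 8 February 2023.

February 8, 2023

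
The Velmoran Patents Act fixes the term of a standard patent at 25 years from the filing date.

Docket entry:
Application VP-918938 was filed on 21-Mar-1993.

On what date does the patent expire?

2018-03-21

Filing date + 25 years → 21 March 2018.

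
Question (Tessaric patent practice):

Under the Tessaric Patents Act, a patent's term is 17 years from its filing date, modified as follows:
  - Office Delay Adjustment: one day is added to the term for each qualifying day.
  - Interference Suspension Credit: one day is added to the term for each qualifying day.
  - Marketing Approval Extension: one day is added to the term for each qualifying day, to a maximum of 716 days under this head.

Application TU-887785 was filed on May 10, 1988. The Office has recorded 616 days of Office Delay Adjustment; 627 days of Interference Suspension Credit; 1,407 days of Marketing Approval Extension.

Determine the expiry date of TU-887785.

Base term: filing date + 17 years → 10 May 2005.
Office Delay Adjustment: +616 days → 16 January 2007.
Interference Suspension Credit: +627 days → 4 October 2008.
Marketing Approval Extension: 1407 days claimed exceeds the 716-day cap, so +716 days → 20 September 2010.

2010-09-20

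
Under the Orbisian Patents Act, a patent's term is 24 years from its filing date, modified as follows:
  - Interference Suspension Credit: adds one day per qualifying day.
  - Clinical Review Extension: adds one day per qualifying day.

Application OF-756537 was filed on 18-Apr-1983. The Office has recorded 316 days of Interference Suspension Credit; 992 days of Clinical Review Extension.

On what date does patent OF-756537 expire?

Base term: filing date + 24 years → 18 April 2007.
Interference Suspension Credit: +316 days → 28 February 2008.
Clinical Review Extension: +992 days → 16 November 2010.

2010-11-16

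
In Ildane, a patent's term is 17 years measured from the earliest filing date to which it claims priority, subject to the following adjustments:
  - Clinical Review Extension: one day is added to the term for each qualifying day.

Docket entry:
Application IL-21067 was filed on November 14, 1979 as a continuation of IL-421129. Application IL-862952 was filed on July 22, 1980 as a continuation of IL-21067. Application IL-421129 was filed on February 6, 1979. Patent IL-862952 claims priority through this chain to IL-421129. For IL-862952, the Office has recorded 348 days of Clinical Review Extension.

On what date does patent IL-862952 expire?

January 19, 1997

Earliest priority filing: 6 February 1979.
Base term: 6 February 1979 + 17 years → 6 February 1996.
Clinical Review Extension: +348 days → 19 January 1997.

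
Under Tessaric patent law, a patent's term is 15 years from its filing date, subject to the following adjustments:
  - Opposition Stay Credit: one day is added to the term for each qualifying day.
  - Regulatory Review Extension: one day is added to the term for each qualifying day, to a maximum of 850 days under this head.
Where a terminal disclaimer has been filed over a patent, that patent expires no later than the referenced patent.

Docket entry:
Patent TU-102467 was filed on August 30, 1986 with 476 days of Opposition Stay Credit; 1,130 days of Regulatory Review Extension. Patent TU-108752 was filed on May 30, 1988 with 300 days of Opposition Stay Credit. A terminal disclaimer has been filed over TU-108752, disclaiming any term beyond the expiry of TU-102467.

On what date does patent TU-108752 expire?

Natural term of TU-108752:
  Base: filing + 15 years → 30 May 2003.
  Opposition Stay Credit: +300 days → 25 March 2004.
Expiry of referenced patent TU-102467:
  Base: filing + 15 years → 30 August 2001.
  Opposition Stay Credit: +476 days → 19 December 2002.
  Regulatory Review Extension: 1130 days claimed exceeds the 850-day cap, so +850 days → 17 April 2005.
Terminal disclaimer: TU-108752 expires on the earlier of 25 March 2004 and 17 April 2005.

2004-03-25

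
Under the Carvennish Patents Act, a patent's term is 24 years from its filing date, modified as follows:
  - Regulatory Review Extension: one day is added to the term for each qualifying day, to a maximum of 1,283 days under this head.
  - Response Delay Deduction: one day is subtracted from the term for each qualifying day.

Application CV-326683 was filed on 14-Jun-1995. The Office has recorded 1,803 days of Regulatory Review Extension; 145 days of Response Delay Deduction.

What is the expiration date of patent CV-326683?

2022-07-26

Base term: filing date + 24 years → 14 June 2019.
Regulatory Review Extension: 1803 days claimed exceeds the 1283-day cap, so +1283 days → 18 December 2022.
Response Delay Deduction: −145 days → 26 July 2022.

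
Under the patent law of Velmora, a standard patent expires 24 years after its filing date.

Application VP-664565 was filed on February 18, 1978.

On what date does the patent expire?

Filing date + 24 years → 18 February 2002.

2002-02-18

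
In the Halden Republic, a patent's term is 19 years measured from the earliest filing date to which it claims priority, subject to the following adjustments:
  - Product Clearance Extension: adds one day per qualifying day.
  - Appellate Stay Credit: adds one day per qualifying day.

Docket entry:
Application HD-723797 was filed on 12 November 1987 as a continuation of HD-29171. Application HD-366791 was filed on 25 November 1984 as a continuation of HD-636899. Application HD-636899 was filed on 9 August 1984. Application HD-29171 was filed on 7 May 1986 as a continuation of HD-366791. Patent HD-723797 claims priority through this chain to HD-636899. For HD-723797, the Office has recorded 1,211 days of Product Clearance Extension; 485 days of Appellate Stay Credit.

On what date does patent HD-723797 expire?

2008-03-31

Earliest priority filing: 9 August 1984.
Base term: 9 August 1984 + 19 years → 9 August 2003.
Product Clearance Extension: +1211 days → 2 December 2006.
Appellate Stay Credit: +485 days → 31 March 2008.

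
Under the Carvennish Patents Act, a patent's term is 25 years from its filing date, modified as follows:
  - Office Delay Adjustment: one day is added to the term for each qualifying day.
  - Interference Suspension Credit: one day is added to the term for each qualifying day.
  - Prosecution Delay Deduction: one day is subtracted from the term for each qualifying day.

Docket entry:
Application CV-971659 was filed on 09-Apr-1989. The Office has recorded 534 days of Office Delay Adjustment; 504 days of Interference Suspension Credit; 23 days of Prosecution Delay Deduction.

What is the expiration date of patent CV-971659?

January 18, 2017

Base term: filing date + 25 years → 9 April 2014.
Office Delay Adjustment: +534 days → 25 September 2015.
Interference Suspension Credit: +504 days → 10 February 2017.
Prosecution Delay Deduction: −23 days → 18 January 2017.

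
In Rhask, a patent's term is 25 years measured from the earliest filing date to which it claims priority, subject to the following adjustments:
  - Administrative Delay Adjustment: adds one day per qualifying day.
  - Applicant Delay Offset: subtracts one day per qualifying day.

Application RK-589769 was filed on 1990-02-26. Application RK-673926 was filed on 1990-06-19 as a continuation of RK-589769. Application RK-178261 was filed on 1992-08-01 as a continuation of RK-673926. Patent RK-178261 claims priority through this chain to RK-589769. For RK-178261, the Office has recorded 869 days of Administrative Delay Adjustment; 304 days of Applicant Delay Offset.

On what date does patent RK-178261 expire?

Earliest priority filing: 26 February 1990.
Base term: 26 February 1990 + 25 years → 26 February 2015.
Administrative Delay Adjustment: +869 days → 14 July 2017.
Applicant Delay Offset: −304 days → 13 September 2016.

September 13, 2016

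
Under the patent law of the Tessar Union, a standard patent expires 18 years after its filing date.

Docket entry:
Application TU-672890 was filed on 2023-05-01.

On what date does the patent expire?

May 1, 2041

Filing date + 18 years → 1 May 2041.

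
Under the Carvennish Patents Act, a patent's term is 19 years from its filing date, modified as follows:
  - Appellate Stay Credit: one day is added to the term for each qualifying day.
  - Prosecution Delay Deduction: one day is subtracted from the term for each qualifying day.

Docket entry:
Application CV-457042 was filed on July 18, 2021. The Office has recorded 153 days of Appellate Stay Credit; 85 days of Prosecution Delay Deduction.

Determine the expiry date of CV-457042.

Base term: filing date + 19 years → 18 July 2040.
Appellate Stay Credit: +153 days → 18 December 2040.
Prosecution Delay Deduction: −85 days → 24 September 2040.

September 24, 2040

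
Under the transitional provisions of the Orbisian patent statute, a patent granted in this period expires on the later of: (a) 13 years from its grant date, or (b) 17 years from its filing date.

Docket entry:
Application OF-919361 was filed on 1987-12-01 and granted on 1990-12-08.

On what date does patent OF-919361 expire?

(a) grant + 13 years → 8 December 2003.
(b) filing + 17 years → 1 December 2004.
Later of the two: 1 December 2004.

December 1, 2004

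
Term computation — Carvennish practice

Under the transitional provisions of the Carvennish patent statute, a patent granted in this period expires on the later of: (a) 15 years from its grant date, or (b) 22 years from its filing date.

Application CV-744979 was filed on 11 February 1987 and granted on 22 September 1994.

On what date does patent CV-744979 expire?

2009-09-22

(a) grant + 15 years → 22 September 2009.
(b) filing + 22 years → 11 February 2009.
Later of the two: 22 September 2009.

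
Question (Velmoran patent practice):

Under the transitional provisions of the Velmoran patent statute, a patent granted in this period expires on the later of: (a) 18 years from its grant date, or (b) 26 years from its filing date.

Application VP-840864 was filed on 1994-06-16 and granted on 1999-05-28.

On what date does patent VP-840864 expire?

(a) grant + 18 years → 28 May 2017.
(b) filing + 26 years → 16 June 2020.
Later of the two: 16 June 2020.

2020-06-16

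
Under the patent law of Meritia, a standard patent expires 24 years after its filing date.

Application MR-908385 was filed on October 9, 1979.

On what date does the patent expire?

October 9, 2003

Filing date + 24 years → 9 October 2003.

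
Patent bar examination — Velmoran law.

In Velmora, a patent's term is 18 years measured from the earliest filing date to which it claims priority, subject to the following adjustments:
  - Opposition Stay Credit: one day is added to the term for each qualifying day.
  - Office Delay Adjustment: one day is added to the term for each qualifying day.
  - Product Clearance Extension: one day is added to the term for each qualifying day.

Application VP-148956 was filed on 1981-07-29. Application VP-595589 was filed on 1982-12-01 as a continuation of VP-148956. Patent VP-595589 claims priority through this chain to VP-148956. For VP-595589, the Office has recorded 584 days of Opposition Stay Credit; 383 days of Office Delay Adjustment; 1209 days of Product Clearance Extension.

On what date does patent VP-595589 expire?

Earliest priority filing: 29 July 1981.
Base term: 29 July 1981 + 18 years → 29 July 1999.
Opposition Stay Credit: +584 days → 4 March 2001.
Office Delay Adjustment: +383 days → 22 March 2002.
Product Clearance Extension: +1209 days → 13 July 2005.

2005-07-13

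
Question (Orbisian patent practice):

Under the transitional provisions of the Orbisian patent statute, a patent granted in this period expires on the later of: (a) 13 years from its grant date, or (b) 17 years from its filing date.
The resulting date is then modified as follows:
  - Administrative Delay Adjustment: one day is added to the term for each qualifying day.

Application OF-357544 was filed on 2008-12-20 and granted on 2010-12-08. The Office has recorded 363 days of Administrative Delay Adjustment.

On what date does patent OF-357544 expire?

2026-12-18

(a) grant + 13 years → 8 December 2023.
(b) filing + 17 years → 20 December 2025.
Later of the two: 20 December 2025.
Administrative Delay Adjustment: +363 days → 18 December 2026.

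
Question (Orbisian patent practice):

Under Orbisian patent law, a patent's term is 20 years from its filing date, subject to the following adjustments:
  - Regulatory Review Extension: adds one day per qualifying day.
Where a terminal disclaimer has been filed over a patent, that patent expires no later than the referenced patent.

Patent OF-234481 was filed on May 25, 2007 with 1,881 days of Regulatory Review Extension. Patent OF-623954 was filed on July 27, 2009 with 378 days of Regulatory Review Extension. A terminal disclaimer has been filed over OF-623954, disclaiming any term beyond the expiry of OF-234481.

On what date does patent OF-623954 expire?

2030-08-09

Natural term of OF-623954:
  Base: filing + 20 years → 27 July 2029.
  Regulatory Review Extension: +378 days → 9 August 2030.
Expiry of referenced patent OF-234481:
  Base: filing + 20 years → 25 May 2027.
  Regulatory Review Extension: +1881 days → 18 July 2032.
Terminal disclaimer: OF-623954 expires on the earlier of 9 August 2030 and 18 July 2032.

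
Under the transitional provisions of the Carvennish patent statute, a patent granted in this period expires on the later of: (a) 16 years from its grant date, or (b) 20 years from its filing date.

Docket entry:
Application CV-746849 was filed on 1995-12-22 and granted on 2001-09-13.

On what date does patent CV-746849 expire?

(a) grant + 16 years → 13 September 2017.
(b) filing + 20 years → 22 December 2015.
Later of the two: 13 September 2017.

September 13, 2017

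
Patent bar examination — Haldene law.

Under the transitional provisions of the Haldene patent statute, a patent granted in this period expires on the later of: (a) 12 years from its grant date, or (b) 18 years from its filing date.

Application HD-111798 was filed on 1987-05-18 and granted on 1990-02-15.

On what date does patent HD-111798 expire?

(a) grant + 12 years → 15 February 2002.
(b) filing + 18 years → 18 May 2005.
Later of the two: 18 May 2005.

May 18, 2005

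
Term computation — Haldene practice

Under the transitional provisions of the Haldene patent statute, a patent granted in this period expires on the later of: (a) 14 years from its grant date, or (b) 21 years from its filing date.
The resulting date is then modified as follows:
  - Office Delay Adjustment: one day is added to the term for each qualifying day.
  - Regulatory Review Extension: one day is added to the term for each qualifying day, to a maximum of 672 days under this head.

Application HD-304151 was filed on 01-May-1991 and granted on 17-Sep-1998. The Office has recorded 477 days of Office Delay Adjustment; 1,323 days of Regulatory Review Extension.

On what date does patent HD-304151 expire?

(a) grant + 14 years → 17 September 2012.
(b) filing + 21 years → 1 May 2012.
Later of the two: 17 September 2012.
Office Delay Adjustment: +477 days → 7 January 2014.
Regulatory Review Extension: 1323 days claimed exceeds the 672-day cap, so +672 days → 10 November 2015.

2015-11-10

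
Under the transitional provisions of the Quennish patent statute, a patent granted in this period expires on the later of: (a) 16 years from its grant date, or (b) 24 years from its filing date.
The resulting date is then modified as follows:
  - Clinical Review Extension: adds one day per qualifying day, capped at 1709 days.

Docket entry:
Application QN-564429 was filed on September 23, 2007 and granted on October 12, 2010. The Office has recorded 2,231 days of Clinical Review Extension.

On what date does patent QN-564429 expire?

2036-05-28

(a) grant + 16 years → 12 October 2026.
(b) filing + 24 years → 23 September 2031.
Later of the two: 23 September 2031.
Clinical Review Extension: 2231 days claimed exceeds the 1709-day cap, so +1709 days → 28 May 2036.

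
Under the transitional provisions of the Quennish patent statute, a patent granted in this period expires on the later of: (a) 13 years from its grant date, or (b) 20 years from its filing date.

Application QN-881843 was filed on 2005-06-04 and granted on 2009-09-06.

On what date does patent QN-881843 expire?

2025-06-04

(a) grant + 13 years → 6 September 2022.
(b) filing + 20 years → 4 June 2025.
Later of the two: 4 June 2025.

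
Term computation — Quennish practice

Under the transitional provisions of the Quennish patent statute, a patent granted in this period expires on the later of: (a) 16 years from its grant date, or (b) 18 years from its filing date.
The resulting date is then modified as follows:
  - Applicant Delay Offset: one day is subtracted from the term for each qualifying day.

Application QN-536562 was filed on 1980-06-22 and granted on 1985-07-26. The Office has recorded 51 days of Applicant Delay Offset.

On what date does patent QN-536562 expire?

(a) grant + 16 years → 26 July 2001.
(b) filing + 18 years → 22 June 1998.
Later of the two: 26 July 2001.
Applicant Delay Offset: −51 days → 5 June 2001.

June 5, 2001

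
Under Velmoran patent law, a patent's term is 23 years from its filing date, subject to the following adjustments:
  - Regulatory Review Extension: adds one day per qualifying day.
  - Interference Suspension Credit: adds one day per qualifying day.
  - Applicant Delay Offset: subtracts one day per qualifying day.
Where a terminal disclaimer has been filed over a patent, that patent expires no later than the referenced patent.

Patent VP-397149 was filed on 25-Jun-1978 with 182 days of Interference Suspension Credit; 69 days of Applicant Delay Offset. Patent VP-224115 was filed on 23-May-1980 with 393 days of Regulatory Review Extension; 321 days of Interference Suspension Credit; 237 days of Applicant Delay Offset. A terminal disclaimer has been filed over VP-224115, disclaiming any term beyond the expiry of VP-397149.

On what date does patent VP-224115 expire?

Natural term of VP-224115:
  Base: filing + 23 years → 23 May 2003.
  Regulatory Review Extension: +393 days → 19 June 2004.
  Interference Suspension Credit: +321 days → 6 May 2005.
  Applicant Delay Offset: −237 days → 11 September 2004.
Expiry of referenced patent VP-397149:
  Base: filing + 23 years → 25 June 2001.
  Interference Suspension Credit: +182 days → 24 December 2001.
  Applicant Delay Offset: −69 days → 16 October 2001.
Terminal disclaimer: VP-224115 expires on the earlier of 11 September 2004 and 16 October 2001.

2001-10-16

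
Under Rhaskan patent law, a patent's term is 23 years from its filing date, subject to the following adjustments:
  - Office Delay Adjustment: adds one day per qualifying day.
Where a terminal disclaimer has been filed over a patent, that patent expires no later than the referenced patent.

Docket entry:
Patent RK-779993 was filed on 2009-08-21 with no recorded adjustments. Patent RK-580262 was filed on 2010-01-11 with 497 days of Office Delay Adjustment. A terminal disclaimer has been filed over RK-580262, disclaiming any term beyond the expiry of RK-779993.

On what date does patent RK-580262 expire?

Natural term of RK-580262:
  Base: filing + 23 years → 11 January 2033.
  Office Delay Adjustment: +497 days → 23 May 2034.
Expiry of referenced patent RK-779993:
  Base: filing + 23 years → 21 August 2032.
Terminal disclaimer: RK-580262 expires on the earlier of 23 May 2034 and 21 August 2032.

2032-08-21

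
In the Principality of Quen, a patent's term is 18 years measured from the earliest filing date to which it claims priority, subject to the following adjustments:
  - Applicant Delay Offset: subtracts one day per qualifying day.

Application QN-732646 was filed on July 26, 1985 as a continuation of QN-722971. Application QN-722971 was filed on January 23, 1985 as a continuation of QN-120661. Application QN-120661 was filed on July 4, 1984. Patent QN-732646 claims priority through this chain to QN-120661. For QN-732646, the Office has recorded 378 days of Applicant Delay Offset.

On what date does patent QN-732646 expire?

June 21, 2001

Earliest priority filing: 4 July 1984.
Base term: 4 July 1984 + 18 years → 4 July 2002.
Applicant Delay Offset: −378 days → 21 June 2001.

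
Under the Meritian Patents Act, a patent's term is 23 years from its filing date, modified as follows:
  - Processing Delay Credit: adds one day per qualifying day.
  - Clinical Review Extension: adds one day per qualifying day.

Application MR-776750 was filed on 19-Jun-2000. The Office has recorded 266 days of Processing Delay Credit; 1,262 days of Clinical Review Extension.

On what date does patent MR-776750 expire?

Base term: filing date + 23 years → 19 June 2023.
Processing Delay Credit: +266 days → 11 March 2024.
Clinical Review Extension: +1262 days → 25 August 2027.

2027-08-25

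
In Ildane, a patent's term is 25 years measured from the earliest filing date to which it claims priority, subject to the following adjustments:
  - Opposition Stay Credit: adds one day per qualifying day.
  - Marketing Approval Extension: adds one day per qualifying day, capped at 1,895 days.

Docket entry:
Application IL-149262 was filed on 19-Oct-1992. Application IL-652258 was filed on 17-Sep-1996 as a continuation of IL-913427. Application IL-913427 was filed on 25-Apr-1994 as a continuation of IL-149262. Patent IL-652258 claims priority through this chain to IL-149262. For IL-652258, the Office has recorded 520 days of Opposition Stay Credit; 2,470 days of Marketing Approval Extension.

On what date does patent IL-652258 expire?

Earliest priority filing: 19 October 1992.
Base term: 19 October 1992 + 25 years → 19 October 2017.
Opposition Stay Credit: +520 days → 23 March 2019.
Marketing Approval Extension: 2470 days claimed exceeds the 1895-day cap, so +1895 days → 30 May 2024.

May 30, 2024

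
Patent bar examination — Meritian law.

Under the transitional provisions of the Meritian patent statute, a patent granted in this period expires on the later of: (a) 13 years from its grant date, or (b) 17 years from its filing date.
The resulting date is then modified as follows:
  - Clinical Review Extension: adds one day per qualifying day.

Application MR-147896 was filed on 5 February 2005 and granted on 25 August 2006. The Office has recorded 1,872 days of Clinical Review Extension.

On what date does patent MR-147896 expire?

(a) grant + 13 years → 25 August 2019.
(b) filing + 17 years → 5 February 2022.
Later of the two: 5 February 2022.
Clinical Review Extension: +1872 days → 23 March 2027.

March 23, 2027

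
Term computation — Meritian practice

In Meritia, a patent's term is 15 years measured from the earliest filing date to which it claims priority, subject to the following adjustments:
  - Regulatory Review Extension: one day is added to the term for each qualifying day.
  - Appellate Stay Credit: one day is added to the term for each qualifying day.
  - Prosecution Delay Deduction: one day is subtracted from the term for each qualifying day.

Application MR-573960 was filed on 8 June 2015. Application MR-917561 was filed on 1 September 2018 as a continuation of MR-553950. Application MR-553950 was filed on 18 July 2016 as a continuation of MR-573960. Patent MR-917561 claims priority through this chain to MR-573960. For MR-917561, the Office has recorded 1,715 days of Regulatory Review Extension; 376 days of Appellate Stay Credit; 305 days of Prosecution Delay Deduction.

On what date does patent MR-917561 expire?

April 29, 2035

Earliest priority filing: 8 June 2015.
Base term: 8 June 2015 + 15 years → 8 June 2030.
Regulatory Review Extension: +1715 days → 17 February 2035.
Appellate Stay Credit: +376 days → 28 February 2036.
Prosecution Delay Deduction: −305 days → 29 April 2035.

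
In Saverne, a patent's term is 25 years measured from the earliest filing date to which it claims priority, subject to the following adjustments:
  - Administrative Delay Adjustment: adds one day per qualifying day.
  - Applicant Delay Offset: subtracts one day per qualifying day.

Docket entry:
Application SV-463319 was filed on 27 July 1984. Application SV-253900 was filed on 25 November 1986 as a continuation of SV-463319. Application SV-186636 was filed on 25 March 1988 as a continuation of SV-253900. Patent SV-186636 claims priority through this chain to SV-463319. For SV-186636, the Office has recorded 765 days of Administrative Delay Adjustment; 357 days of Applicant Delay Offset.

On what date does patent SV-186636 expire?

Earliest priority filing: 27 July 1984.
Base term: 27 July 1984 + 25 years → 27 July 2009.
Administrative Delay Adjustment: +765 days → 31 August 2011.
Applicant Delay Offset: −357 days → 8 September 2010.

2010-09-08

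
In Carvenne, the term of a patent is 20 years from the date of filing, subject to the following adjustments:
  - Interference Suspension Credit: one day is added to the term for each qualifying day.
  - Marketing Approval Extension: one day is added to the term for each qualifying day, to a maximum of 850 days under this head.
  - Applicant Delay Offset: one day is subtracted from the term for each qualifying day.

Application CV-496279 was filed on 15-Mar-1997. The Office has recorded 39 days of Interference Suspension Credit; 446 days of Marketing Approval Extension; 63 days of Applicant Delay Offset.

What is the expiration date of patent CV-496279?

May 11, 2018

Base term: filing date + 20 years → 15 March 2017.
Interference Suspension Credit: +39 days → 23 April 2017.
Marketing Approval Extension: 446 days (within the 850-day cap) → +446 days → 13 July 2018.
Applicant Delay Offset: −63 days → 11 May 2018.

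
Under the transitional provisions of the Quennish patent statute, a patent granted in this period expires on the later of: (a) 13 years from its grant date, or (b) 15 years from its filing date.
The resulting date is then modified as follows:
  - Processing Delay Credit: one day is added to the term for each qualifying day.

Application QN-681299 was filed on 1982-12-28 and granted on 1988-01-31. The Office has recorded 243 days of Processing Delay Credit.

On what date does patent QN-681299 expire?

2001-10-01

(a) grant + 13 years → 31 January 2001.
(b) filing + 15 years → 28 December 1997.
Later of the two: 31 January 2001.
Processing Delay Credit: +243 days → 1 October 2001.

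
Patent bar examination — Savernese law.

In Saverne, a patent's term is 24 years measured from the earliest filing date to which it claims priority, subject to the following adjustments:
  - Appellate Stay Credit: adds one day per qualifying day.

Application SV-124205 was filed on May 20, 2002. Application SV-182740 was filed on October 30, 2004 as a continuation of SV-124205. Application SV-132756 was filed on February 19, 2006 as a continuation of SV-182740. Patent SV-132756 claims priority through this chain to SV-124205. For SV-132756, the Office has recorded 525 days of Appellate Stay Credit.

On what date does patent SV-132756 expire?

October 27, 2027

Earliest priority filing: 20 May 2002.
Base term: 20 May 2002 + 24 years → 20 May 2026.
Appellate Stay Credit: +525 days → 27 October 2027.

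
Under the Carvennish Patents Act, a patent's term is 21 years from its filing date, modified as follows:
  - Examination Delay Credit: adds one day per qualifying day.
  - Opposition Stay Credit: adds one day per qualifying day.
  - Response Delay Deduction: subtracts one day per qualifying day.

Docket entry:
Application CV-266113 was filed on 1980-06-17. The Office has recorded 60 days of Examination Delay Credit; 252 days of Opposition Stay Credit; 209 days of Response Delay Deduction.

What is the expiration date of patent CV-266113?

September 28, 2001

Base term: filing date + 21 years → 17 June 2001.
Examination Delay Credit: +60 days → 16 August 2001.
Opposition Stay Credit: +252 days → 25 April 2002.
Response Delay Deduction: −209 days → 28 September 2001.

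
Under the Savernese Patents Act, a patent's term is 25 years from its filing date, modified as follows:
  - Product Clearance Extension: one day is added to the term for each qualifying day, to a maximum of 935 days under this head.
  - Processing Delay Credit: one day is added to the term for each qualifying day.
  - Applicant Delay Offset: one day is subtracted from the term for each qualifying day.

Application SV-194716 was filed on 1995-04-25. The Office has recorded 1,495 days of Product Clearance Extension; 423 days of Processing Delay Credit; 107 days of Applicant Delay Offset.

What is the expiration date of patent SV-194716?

Base term: filing date + 25 years → 25 April 2020.
Product Clearance Extension: 1495 days claimed exceeds the 935-day cap, so +935 days → 16 November 2022.
Processing Delay Credit: +423 days → 13 January 2024.
Applicant Delay Offset: −107 days → 28 September 2023.

September 28, 2023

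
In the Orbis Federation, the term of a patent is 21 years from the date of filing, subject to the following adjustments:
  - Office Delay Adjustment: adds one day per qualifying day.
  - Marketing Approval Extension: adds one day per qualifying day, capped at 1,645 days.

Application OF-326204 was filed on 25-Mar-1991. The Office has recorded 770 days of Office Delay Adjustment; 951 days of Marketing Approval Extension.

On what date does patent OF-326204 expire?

Base term: filing date + 21 years → 25 March 2012.
Office Delay Adjustment: +770 days → 4 May 2014.
Marketing Approval Extension: 951 days (within the 1645-day cap) → +951 days → 10 December 2016.

2016-12-10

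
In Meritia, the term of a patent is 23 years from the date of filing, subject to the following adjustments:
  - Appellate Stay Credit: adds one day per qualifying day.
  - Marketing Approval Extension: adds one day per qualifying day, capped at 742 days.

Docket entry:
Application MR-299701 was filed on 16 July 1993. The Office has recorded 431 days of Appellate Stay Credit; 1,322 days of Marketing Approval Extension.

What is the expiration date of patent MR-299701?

October 2, 2019

Base term: filing date + 23 years → 16 July 2016.
Appellate Stay Credit: +431 days → 20 September 2017.
Marketing Approval Extension: 1322 days claimed exceeds the 742-day cap, so +742 days → 2 October 2019.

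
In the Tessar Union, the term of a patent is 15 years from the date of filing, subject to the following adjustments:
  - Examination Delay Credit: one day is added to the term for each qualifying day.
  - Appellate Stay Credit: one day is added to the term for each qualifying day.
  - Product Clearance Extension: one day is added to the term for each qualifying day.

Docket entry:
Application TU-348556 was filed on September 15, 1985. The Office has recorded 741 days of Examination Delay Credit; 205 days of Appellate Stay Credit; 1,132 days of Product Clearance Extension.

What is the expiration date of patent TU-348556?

Base term: filing date + 15 years → 15 September 2000.
Examination Delay Credit: +741 days → 26 September 2002.
Appellate Stay Credit: +205 days → 19 April 2003.
Product Clearance Extension: +1132 days → 25 May 2006.

May 25, 2006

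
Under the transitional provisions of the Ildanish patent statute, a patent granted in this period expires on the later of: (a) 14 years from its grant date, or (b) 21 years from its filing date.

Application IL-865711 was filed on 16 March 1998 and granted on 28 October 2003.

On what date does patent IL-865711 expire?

2019-03-16

(a) grant + 14 years → 28 October 2017.
(b) filing + 21 years → 16 March 2019.
Later of the two: 16 March 2019.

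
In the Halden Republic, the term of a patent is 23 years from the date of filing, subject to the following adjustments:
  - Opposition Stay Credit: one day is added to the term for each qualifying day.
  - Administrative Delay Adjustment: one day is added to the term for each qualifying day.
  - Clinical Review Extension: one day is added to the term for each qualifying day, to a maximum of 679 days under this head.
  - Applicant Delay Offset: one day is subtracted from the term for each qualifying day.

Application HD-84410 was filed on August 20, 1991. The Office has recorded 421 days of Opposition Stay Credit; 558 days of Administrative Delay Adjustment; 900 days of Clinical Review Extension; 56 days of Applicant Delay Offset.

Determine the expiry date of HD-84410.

Base term: filing date + 23 years → 20 August 2014.
Opposition Stay Credit: +421 days → 15 October 2015.
Administrative Delay Adjustment: +558 days → 25 April 2017.
Clinical Review Extension: 900 days claimed exceeds the 679-day cap, so +679 days → 5 March 2019.
Applicant Delay Offset: −56 days → 8 January 2019.

2019-01-08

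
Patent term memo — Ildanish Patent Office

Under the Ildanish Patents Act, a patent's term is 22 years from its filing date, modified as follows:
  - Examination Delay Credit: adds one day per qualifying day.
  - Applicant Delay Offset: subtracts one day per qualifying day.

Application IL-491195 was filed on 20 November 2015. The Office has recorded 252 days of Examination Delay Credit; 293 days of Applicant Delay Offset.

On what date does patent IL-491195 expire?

Base term: filing date + 22 years → 20 November 2037.
Examination Delay Credit: +252 days → 30 July 2038.
Applicant Delay Offset: −293 days → 10 October 2037.

October 10, 2037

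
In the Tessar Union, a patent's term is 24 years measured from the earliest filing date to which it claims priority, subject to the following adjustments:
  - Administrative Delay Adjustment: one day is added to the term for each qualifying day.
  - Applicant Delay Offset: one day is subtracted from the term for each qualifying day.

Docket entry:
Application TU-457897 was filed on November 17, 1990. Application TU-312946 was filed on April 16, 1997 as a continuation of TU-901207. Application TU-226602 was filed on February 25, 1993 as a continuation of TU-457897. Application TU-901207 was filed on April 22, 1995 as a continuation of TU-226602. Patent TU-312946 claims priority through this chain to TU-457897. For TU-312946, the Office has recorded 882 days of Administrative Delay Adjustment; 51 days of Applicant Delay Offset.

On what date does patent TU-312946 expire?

2017-02-25

Earliest priority filing: 17 November 1990.
Base term: 17 November 1990 + 24 years → 17 November 2014.
Administrative Delay Adjustment: +882 days → 17 April 2017.
Applicant Delay Offset: −51 days → 25 February 2017.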